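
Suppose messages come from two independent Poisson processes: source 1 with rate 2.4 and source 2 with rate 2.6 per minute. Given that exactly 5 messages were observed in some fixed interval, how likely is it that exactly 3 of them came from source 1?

0.2990

Given the total, each event is independently from source 1 with probability p = λ_1/(λ_1+λ_2) = 2.4/5 = 0.4800.
So K ~ Binomial(5, 2.4/5): P(K = 3) = C(5,3) · (2.4/5)^3 · (2.6/5)^2 ≈ 0.2990.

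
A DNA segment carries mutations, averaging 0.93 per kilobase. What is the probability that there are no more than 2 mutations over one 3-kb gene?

Over the interval, μ = 0.93 × 3 = 2.79 (a 3-kb gene = 3 kilobases).
P(N ≤ 2) = Σ_{j=0}^{2} e^(−μ) μ^j/j! ≈ 0.4718.

0.4718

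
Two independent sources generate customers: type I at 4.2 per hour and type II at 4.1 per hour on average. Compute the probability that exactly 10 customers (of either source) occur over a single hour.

Independent Poisson processes superpose: combined rate λ = 4.2 + 4.1 = 8.3 per hour.
So μ = 8.3.
P(N = 10) = e^(−8.3) · 8.3^10/10! ≈ 0.1063.

0.1063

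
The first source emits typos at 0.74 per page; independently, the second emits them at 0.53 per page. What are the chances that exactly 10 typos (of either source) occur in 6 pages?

0.0892

Independent Poisson processes superpose: combined rate λ = 0.74 + 0.53 = 1.27 per page.
Over the interval, μ = 1.27 × 6 = 7.62 (6 pages).
P(N = 10) = e^(−7.62) · 7.62^10/10! ≈ 0.0892.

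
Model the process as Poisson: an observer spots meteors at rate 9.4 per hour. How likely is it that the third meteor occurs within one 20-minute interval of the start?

Over the interval, μ = 9.4 × 1/3 ≈ 3.13333 (a 20-minute interval = 1/3 hours).
The third arrival falls in the interval iff at least 3 events occur there: P(S_3 ≤ t) = P(N ≥ 3) = 1 − P(N ≤ 2) ≈ 0.6060.

0.6060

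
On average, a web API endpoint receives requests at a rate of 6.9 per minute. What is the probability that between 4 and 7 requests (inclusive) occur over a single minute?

0.5265

With mean μ = 6.9 per minute,
P(4 ≤ N ≤ 7) = Σ_{j=4}^{7} e^(−6.9) · 6.9^j/j! ≈ 0.5265.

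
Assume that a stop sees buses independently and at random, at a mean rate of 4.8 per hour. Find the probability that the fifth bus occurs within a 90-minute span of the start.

Over the interval, μ = 4.8 × 1.5 = 7.2 (a 90-minute span = 1.5 hours).
The fifth arrival falls in the interval iff at least 5 events occur there: P(S_5 ≤ t) = P(N ≥ 5) = 1 − P(N ≤ 4) ≈ 0.8445.

0.8445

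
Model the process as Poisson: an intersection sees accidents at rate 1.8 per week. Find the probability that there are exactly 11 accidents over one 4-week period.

0.0504

Over the interval, μ = 1.8 × 4 = 7.2 (a 4-week period = 4 weeks).
P(N = 11) = e^(−μ) μ^11/11! = e^(−7.2) · 7.2^11/39916800 ≈ 0.0504.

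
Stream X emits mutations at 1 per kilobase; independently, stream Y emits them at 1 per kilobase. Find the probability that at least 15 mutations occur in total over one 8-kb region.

0.6325

Independent Poisson processes superpose: combined rate λ = 1 + 1 = 2 per kilobase.
Over the interval, μ = 2 × 8 = 16 (an 8-kb region = 8 kilobases).
P(N ≥ 15) = 1 − P(N ≤ 14) ≈ 0.6325.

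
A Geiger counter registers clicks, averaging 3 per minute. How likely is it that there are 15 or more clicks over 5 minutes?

Over the interval, μ = 3 × 5 = 15 (5 minutes).
P(N ≥ 15) = 1 − P(N ≤ 14) = 1 − Σ_{j=0}^{14} e^(−μ) μ^j/j! ≈ 0.5343.

0.5343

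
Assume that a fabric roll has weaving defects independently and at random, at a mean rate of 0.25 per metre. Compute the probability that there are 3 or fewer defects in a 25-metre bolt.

Over the interval, μ = 0.25 × 25 = 6.25 (a 25-metre bolt = 25 metres).
P(N ≤ 3) = Σ_{j=0}^{3} e^(−μ) μ^j/j! ≈ 0.1303.

0.1303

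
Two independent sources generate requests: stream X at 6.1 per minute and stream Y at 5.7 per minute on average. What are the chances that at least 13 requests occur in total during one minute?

0.4012

Independent Poisson processes superpose: combined rate λ = 6.1 + 5.7 = 11.8 per minute.
So μ = 11.8.
P(N ≥ 13) = 1 − P(N ≤ 12) ≈ 0.4012.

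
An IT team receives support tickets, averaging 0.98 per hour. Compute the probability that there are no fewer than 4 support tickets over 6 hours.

0.8378

Over the interval, μ = 0.98 × 6 = 5.88 (6 hours).
P(N ≥ 4) = 1 − P(N ≤ 3) = 1 − Σ_{j=0}^{3} e^(−μ) μ^j/j! ≈ 0.8378.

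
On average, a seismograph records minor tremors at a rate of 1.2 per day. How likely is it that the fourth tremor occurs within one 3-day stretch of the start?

Over the interval, μ = 1.2 × 3 = 3.6 (a 3-day stretch = 3 days).
The fourth arrival falls in the interval iff at least 4 events occur there: P(S_4 ≤ t) = P(N ≥ 4) = 1 − P(N ≤ 3) ≈ 0.4848.

0.4848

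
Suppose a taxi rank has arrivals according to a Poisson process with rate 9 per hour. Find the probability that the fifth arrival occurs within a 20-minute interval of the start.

Over the interval, μ = 9 × 1/3 = 3 (a 20-minute interval = 1/3 hours).
The fifth arrival falls in the interval iff at least 5 events occur there: P(S_5 ≤ t) = P(N ≥ 5) = 1 − P(N ≤ 4) ≈ 0.1847.

0.1847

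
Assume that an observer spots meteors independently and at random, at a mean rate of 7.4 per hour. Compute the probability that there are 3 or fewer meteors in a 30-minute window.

0.4942

Over the interval, μ = 7.4 × 0.5 = 3.7 (a 30-minute window = 0.5 hours).
P(N ≤ 3) = Σ_{j=0}^{3} e^(−μ) μ^j/j! ≈ 0.4942.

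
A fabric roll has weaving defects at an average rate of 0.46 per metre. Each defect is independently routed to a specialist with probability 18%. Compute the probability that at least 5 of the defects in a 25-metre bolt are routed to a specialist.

Thinning: the defects that are routed to a specialist themselves form a Poisson process with rate 0.18 × 0.46 = 0.0828 per metre.
Over the interval, μ = 0.0828 × 25 = 2.07 (a 25-metre bolt = 25 metres).
P(N ≥ 5) = 1 − P(N ≤ 4) ≈ 0.0592.

0.0592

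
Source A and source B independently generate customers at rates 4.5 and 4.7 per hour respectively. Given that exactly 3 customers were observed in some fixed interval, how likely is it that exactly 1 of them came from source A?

0.3830

Given the total, each event is independently from source A with probability p = λ_A/(λ_A+λ_B) = 4.5/9.2 ≈ 0.4891.
So K ~ Binomial(3, 4.5/9.2): P(K = 1) = C(3,1) · (4.5/9.2)^1 · (4.7/9.2)^2 ≈ 0.3830.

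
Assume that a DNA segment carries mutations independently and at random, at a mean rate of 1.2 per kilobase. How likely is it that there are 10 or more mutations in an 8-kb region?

0.4911

Over the interval, μ = 1.2 × 8 = 9.6 (an 8-kb region = 8 kilobases).
P(N ≥ 10) = 1 − P(N ≤ 9) = 1 − Σ_{j=0}^{9} e^(−μ) μ^j/j! ≈ 0.4911.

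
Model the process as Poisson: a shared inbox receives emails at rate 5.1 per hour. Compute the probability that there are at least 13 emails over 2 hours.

Over the interval, μ = 5.1 × 2 = 10.2 (2 hours).
P(N ≥ 13) = 1 − P(N ≤ 12) = 1 − Σ_{j=0}^{12} e^(−μ) μ^j/j! ≈ 0.2278.

0.2278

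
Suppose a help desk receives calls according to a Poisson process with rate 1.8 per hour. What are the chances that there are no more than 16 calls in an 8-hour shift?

Over the interval, μ = 1.8 × 8 = 14.4 (an 8-hour shift = 8 hours).
P(N ≤ 16) = Σ_{j=0}^{16} e^(−μ) μ^j/j! ≈ 0.7204.

0.7204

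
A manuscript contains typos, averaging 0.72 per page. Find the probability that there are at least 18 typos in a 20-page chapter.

0.2025

Over the interval, μ = 0.72 × 20 = 14.4 (a 20-page chapter = 20 pages).
P(N ≥ 18) = 1 − P(N ≤ 17) = 1 − Σ_{j=0}^{17} e^(−μ) μ^j/j! ≈ 0.2025.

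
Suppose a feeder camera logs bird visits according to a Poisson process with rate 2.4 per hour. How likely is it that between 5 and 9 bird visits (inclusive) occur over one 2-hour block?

0.4986

Over the interval, μ = 2.4 × 2 = 4.8 (a 2-hour block = 2 hours).
P(5 ≤ N ≤ 9) = Σ_{j=5}^{9} e^(−4.8) · 4.8^j/j! ≈ 0.4986.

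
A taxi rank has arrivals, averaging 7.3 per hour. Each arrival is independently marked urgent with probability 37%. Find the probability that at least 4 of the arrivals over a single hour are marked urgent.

0.2861

Thinning: the arrivals that are marked urgent themselves form a Poisson process with rate 0.37 × 7.3 = 2.701 per hour.
So μ = 2.701.
P(N ≥ 4) = 1 − P(N ≤ 3) ≈ 0.2861.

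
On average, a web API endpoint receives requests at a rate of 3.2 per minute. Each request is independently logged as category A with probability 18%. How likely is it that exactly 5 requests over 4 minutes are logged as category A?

0.0540

Thinning: the requests that are logged as category A themselves form a Poisson process with rate 0.18 × 3.2 = 0.576 per minute.
Over the interval, μ = 0.576 × 4 = 2.304 (4 minutes).
P(N = 5) = e^(−2.304) · 2.304^5/5! ≈ 0.0540.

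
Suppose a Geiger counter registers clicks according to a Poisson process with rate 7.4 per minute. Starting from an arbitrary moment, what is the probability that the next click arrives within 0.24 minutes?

Inter-arrival times are exponential with rate λ = 7.4 per minute.
P(T ≤ 0.24) = 1 − e^(−λt) = 1 − e^(−7.4 × 0.24) = 1 − e^(−1.776) ≈ 0.8307.

0.8307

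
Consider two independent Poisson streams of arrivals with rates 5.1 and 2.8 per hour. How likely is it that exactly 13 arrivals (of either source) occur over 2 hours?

0.0844

Independent Poisson processes superpose: combined rate λ = 5.1 + 2.8 = 7.9 per hour.
Over the interval, μ = 7.9 × 2 = 15.8 (2 hours).
P(N = 13) = e^(−15.8) · 15.8^13/13! ≈ 0.0844.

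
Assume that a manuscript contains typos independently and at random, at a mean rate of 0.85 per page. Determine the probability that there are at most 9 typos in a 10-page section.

Over the interval, μ = 0.85 × 10 = 8.5 (a 10-page section = 10 pages).
P(N ≤ 9) = Σ_{j=0}^{9} e^(−μ) μ^j/j! ≈ 0.6530.

0.6530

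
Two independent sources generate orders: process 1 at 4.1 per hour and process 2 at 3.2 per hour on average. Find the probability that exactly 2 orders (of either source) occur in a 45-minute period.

0.0628

Independent Poisson processes superpose: combined rate λ = 4.1 + 3.2 = 7.3 per hour.
Over the interval, μ = 7.3 × 0.75 = 5.475 (a 45-minute period = 0.75 hours).
P(N = 2) = e^(−5.475) · 5.475^2/2! ≈ 0.0628.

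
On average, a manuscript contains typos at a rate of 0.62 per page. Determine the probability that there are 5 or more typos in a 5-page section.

Over the interval, μ = 0.62 × 5 = 3.1 (a 5-page section = 5 pages).
P(N ≥ 5) = 1 − P(N ≤ 4) = 1 − Σ_{j=0}^{4} e^(−μ) μ^j/j! ≈ 0.2018.

0.2018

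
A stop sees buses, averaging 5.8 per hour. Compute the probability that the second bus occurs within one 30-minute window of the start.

Over the interval, μ = 5.8 × 0.5 = 2.9 (a 30-minute window = 0.5 hours).
The second arrival falls in the interval iff at least 2 events occur there: P(S_2 ≤ t) = P(N ≥ 2) = 1 − P(N ≤ 1) ≈ 0.7854.

0.7854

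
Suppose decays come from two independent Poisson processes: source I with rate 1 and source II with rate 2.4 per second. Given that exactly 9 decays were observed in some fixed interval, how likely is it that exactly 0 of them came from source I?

0.0435

Given the total, each event is independently from source I with probability p = λ_I/(λ_I+λ_II) = 1/3.4 ≈ 0.2941.
So K ~ Binomial(9, 1/3.4): P(K = 0) = C(9,0) · (1/3.4)^0 · (2.4/3.4)^9 ≈ 0.0435.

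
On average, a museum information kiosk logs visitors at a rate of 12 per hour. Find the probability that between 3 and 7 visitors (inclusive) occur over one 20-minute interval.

Over the interval, μ = 12 × 1/3 = 4 (a 20-minute interval = 1/3 hours).
P(3 ≤ N ≤ 7) = Σ_{j=3}^{7} e^(−4) · 4^j/j! ≈ 0.7108.

0.7108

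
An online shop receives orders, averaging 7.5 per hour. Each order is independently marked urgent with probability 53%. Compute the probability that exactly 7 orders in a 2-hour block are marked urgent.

Thinning: the orders that are marked urgent themselves form a Poisson process with rate 0.53 × 7.5 = 3.975 per hour.
Over the interval, μ = 3.975 × 2 = 7.95 (a 2-hour block = 2 hours).
P(N = 7) = e^(−7.95) · 7.95^7/7! ≈ 0.1404.

0.1404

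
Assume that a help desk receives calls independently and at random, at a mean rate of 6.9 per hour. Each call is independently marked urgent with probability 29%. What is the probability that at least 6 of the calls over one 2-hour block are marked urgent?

Thinning: the calls that are marked urgent themselves form a Poisson process with rate 0.29 × 6.9 = 2.001 per hour.
Over the interval, μ = 2.001 × 2 = 4.002 (a 2-hour block = 2 hours).
P(N ≥ 6) = 1 − P(N ≤ 5) ≈ 0.2152.

0.2152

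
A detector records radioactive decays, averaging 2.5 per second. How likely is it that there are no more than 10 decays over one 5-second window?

Over the interval, μ = 2.5 × 5 = 12.5 (a 5-second window = 5 seconds).
P(N ≤ 10) = Σ_{j=0}^{10} e^(−μ) μ^j/j! ≈ 0.2971.

0.2971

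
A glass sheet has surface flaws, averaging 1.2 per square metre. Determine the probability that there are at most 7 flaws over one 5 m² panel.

0.7440

Over the interval, μ = 1.2 × 5 = 6 (a 5 m² panel = 5 square metres).
P(N ≤ 7) = Σ_{j=0}^{7} e^(−μ) μ^j/j! ≈ 0.7440.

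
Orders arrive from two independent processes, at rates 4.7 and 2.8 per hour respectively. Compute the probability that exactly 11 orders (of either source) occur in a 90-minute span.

0.1190

Independent Poisson processes superpose: combined rate λ = 4.7 + 2.8 = 7.5 per hour.
Over the interval, μ = 7.5 × 1.5 = 11.25 (a 90-minute span = 1.5 hours).
P(N = 11) = e^(−11.25) · 11.25^11/11! ≈ 0.1190.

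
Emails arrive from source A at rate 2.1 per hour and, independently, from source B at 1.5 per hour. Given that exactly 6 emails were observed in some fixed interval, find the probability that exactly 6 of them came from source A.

Given the total, each event is independently from source A with probability p = λ_A/(λ_A+λ_B) = 2.1/3.6 ≈ 0.5833.
So K ~ Binomial(6, 2.1/3.6): P(K = 6) = C(6,6) · (2.1/3.6)^6 · (1.5/3.6)^0 ≈ 0.0394.

0.0394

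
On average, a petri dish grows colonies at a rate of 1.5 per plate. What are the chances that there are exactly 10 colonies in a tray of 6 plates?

0.1186

Over the interval, μ = 1.5 × 6 = 9 (a tray of 6 plates = 6 plates).
P(N = 10) = e^(−μ) μ^10/10! = e^(−9) · 9^10/3628800 ≈ 0.1186.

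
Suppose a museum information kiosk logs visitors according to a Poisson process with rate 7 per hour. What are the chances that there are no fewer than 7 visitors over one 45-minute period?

0.2752

Over the interval, μ = 7 × 0.75 = 5.25 (a 45-minute period = 0.75 hours).
P(N ≥ 7) = 1 − P(N ≤ 6) = 1 − Σ_{j=0}^{6} e^(−μ) μ^j/j! ≈ 0.2752.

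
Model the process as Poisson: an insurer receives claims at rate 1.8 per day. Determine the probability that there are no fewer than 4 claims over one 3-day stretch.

0.7867

Over the interval, μ = 1.8 × 3 = 5.4 (a 3-day stretch = 3 days).
P(N ≥ 4) = 1 − P(N ≤ 3) = 1 − Σ_{j=0}^{3} e^(−μ) μ^j/j! ≈ 0.7867.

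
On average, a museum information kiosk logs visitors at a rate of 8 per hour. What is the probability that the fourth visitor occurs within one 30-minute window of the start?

0.5665

Over the interval, μ = 8 × 0.5 = 4 (a 30-minute window = 0.5 hours).
The fourth arrival falls in the interval iff at least 4 events occur there: P(S_4 ≤ t) = P(N ≥ 4) = 1 − P(N ≤ 3) ≈ 0.5665.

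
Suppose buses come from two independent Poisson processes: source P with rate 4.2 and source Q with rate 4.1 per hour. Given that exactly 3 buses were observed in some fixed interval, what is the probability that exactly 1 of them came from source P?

Given the total, each event is independently from source P with probability p = λ_P/(λ_P+λ_Q) = 4.2/8.3 ≈ 0.5060.
So K ~ Binomial(3, 4.2/8.3): P(K = 1) = C(3,1) · (4.2/8.3)^1 · (4.1/8.3)^2 ≈ 0.3704.

0.3704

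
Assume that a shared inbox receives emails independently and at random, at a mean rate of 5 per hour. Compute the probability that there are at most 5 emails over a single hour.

0.6160

With mean μ = 5 per hour,
P(N ≤ 5) = Σ_{j=0}^{5} e^(−μ) μ^j/j! ≈ 0.6160.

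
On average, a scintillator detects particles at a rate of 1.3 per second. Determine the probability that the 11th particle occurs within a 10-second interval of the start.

0.7483

Over the interval, μ = 1.3 × 10 = 13 (a 10-second interval = 10 seconds).
The 11th arrival falls in the interval iff at least 11 events occur there: P(S_11 ≤ t) = P(N ≥ 11) = 1 − P(N ≤ 10) ≈ 0.7483.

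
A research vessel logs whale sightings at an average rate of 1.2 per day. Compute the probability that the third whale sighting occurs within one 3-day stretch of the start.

0.6973

Over the interval, μ = 1.2 × 3 = 3.6 (a 3-day stretch = 3 days).
The third arrival falls in the interval iff at least 3 events occur there: P(S_3 ≤ t) = P(N ≥ 3) = 1 − P(N ≤ 2) ≈ 0.6973.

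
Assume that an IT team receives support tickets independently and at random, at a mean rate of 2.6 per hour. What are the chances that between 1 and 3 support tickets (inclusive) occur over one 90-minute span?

0.4330

Over the interval, μ = 2.6 × 1.5 = 3.9 (a 90-minute span = 1.5 hours).
P(1 ≤ N ≤ 3) = Σ_{j=1}^{3} e^(−3.9) · 3.9^j/j! ≈ 0.4330.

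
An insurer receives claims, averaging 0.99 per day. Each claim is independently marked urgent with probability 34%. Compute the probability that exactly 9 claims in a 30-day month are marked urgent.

Thinning: the claims that are marked urgent themselves form a Poisson process with rate 0.34 × 0.99 = 0.3366 per day.
Over the interval, μ = 0.3366 × 30 = 10.098 (a 30-day month = 30 days).
P(N = 9) = e^(−10.098) · 10.098^9/9! ≈ 0.1238.

0.1238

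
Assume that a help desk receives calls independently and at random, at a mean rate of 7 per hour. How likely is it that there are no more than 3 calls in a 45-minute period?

0.2317

Over the interval, μ = 7 × 0.75 = 5.25 (a 45-minute period = 0.75 hours).
P(N ≤ 3) = Σ_{j=0}^{3} e^(−μ) μ^j/j! ≈ 0.2317.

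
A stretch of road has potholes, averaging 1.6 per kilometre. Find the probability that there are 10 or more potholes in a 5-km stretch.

Over the interval, μ = 1.6 × 5 = 8 (a 5-km stretch = 5 kilometres).
P(N ≥ 10) = 1 − P(N ≤ 9) = 1 − Σ_{j=0}^{9} e^(−μ) μ^j/j! ≈ 0.2834.

0.2834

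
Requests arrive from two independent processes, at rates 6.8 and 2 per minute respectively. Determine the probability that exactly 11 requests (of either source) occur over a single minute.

0.0925

Independent Poisson processes superpose: combined rate λ = 6.8 + 2 = 8.8 per minute.
So μ = 8.8.
P(N = 11) = e^(−8.8) · 8.8^11/11! ≈ 0.0925.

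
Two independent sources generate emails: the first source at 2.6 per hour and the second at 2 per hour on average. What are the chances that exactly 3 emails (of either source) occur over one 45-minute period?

0.2173

Independent Poisson processes superpose: combined rate λ = 2.6 + 2 = 4.6 per hour.
Over the interval, μ = 4.6 × 0.75 = 3.45 (a 45-minute period = 0.75 hours).
P(N = 3) = e^(−3.45) · 3.45^3/3! ≈ 0.2173.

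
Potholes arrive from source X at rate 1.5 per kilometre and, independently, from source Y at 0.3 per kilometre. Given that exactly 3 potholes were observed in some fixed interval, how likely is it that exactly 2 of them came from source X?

0.3472

Given the total, each event is independently from source X with probability p = λ_X/(λ_X+λ_Y) = 1.5/1.8 ≈ 0.8333.
So K ~ Binomial(3, 1.5/1.8): P(K = 2) = C(3,2) · (1.5/1.8)^2 · (0.3/1.8)^1 ≈ 0.3472.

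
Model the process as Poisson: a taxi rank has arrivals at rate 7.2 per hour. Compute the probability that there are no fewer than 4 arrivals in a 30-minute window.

Over the interval, μ = 7.2 × 0.5 = 3.6 (a 30-minute window = 0.5 hours).
P(N ≥ 4) = 1 − P(N ≤ 3) = 1 − Σ_{j=0}^{3} e^(−μ) μ^j/j! ≈ 0.4848.

0.4848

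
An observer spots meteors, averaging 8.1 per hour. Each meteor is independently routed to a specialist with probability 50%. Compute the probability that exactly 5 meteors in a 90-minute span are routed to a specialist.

Thinning: the meteors that are routed to a specialist themselves form a Poisson process with rate 0.5 × 8.1 = 4.05 per hour.
Over the interval, μ = 4.05 × 1.5 = 6.075 (a 90-minute span = 1.5 hours).
P(N = 5) = e^(−6.075) · 6.075^5/5! ≈ 0.1586.

0.1586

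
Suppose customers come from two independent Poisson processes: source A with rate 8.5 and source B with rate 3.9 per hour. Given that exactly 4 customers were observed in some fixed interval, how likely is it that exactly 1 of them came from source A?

0.0853

Given the total, each event is independently from source A with probability p = λ_A/(λ_A+λ_B) = 8.5/12.4 ≈ 0.6855.
So K ~ Binomial(4, 8.5/12.4): P(K = 1) = C(4,1) · (8.5/12.4)^1 · (3.9/12.4)^3 ≈ 0.0853.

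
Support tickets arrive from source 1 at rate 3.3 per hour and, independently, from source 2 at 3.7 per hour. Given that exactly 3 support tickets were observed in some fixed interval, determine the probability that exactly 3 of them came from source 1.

0.1048

Given the total, each event is independently from source 1 with probability p = λ_1/(λ_1+λ_2) = 3.3/7 ≈ 0.4714.
So K ~ Binomial(3, 3.3/7): P(K = 3) = C(3,3) · (3.3/7)^3 · (3.7/7)^0 ≈ 0.1048.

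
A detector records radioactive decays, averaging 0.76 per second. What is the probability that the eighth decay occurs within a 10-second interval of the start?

Over the interval, μ = 0.76 × 10 = 7.6 (a 10-second interval = 10 seconds).
The eighth arrival falls in the interval iff at least 8 events occur there: P(S_8 ≤ t) = P(N ≥ 8) = 1 − P(N ≤ 7) ≈ 0.4900.

0.4900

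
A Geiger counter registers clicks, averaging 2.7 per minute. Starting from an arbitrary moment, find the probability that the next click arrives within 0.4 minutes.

Inter-arrival times are exponential with rate λ = 2.7 per minute.
P(T ≤ 0.4) = 1 − e^(−λt) = 1 − e^(−2.7 × 0.4) = 1 − e^(−1.08) ≈ 0.6604.

0.6604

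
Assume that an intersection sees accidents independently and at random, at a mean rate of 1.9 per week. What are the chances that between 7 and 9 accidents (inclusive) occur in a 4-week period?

0.4002

Over the interval, μ = 1.9 × 4 = 7.6 (a 4-week period = 4 weeks).
P(7 ≤ N ≤ 9) = Σ_{j=7}^{9} e^(−7.6) · 7.6^j/j! ≈ 0.4002.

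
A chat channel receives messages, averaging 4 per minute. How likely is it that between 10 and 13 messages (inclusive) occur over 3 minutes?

0.4391

Over the interval, μ = 4 × 3 = 12 (3 minutes).
P(10 ≤ N ≤ 13) = Σ_{j=10}^{13} e^(−12) · 12^j/j! ≈ 0.4391.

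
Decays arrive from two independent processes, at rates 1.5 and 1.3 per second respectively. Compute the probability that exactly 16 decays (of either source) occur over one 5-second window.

Independent Poisson processes superpose: combined rate λ = 1.5 + 1.3 = 2.8 per second.
Over the interval, μ = 2.8 × 5 = 14 (a 5-second window = 5 seconds).
P(N = 16) = e^(−14) · 14^16/16! ≈ 0.0866.

0.0866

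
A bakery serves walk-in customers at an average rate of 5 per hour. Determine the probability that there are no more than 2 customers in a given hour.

0.1247

With mean μ = 5 per hour,
P(N ≤ 2) = Σ_{j=0}^{2} e^(−μ) μ^j/j! ≈ 0.1247.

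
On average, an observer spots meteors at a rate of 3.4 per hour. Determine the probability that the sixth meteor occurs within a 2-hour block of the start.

0.6730

Over the interval, μ = 3.4 × 2 = 6.8 (a 2-hour block = 2 hours).
The sixth arrival falls in the interval iff at least 6 events occur there: P(S_6 ≤ t) = P(N ≥ 6) = 1 − P(N ≤ 5) ≈ 0.6730.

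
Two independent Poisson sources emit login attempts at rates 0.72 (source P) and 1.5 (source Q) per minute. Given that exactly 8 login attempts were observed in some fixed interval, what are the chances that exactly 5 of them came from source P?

0.0620

Given the total, each event is independently from source P with probability p = λ_P/(λ_P+λ_Q) = 0.72/2.22 ≈ 0.3243.
So K ~ Binomial(8, 0.72/2.22): P(K = 5) = C(8,5) · (0.72/2.22)^5 · (1.5/2.22)^3 ≈ 0.0620.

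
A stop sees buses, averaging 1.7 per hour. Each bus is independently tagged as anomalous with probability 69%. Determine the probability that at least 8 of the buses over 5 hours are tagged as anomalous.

Thinning: the buses that are tagged as anomalous themselves form a Poisson process with rate 0.69 × 1.7 = 1.173 per hour.
Over the interval, μ = 1.173 × 5 = 5.865 (5 hours).
P(N ≥ 8) = 1 − P(N ≤ 7) ≈ 0.2377.

0.2377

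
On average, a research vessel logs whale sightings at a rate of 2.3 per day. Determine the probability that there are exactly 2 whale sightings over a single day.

With mean μ = 2.3 per day,
P(N = 2) = e^(−μ) μ^2/2! = e^(−2.3) · 2.3^2/2 ≈ 0.2652.

0.2652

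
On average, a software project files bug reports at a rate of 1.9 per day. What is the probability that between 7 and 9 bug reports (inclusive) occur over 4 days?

Over the interval, μ = 1.9 × 4 = 7.6 (4 days).
P(7 ≤ N ≤ 9) = Σ_{j=7}^{9} e^(−7.6) · 7.6^j/j! ≈ 0.4002.

0.4002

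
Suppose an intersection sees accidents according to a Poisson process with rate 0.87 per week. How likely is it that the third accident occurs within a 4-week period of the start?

0.6754

Over the interval, μ = 0.87 × 4 = 3.48 (a 4-week period = 4 weeks).
The third arrival falls in the interval iff at least 3 events occur there: P(S_3 ≤ t) = P(N ≥ 3) = 1 − P(N ≤ 2) ≈ 0.6754.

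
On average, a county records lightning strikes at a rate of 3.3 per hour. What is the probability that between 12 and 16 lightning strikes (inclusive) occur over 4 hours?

0.4876

Over the interval, μ = 3.3 × 4 = 13.2 (4 hours).
P(12 ≤ N ≤ 16) = Σ_{j=12}^{16} e^(−13.2) · 13.2^j/j! ≈ 0.4876.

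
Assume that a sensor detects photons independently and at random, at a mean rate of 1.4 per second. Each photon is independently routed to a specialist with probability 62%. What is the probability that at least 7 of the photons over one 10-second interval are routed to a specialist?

0.7625

Thinning: the photons that are routed to a specialist themselves form a Poisson process with rate 0.62 × 1.4 = 0.868 per second.
Over the interval, μ = 0.868 × 10 = 8.68 (a 10-second interval = 10 seconds).
P(N ≥ 7) = 1 − P(N ≤ 6) ≈ 0.7625.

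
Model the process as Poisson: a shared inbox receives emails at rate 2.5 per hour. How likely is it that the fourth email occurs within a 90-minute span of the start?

Over the interval, μ = 2.5 × 1.5 = 3.75 (a 90-minute span = 1.5 hours).
The fourth arrival falls in the interval iff at least 4 events occur there: P(S_4 ≤ t) = P(N ≥ 4) = 1 − P(N ≤ 3) ≈ 0.5162.

0.5162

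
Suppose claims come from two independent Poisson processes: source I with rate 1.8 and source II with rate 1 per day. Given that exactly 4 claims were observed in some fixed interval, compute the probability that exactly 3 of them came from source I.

Given the total, each event is independently from source I with probability p = λ_I/(λ_I+λ_II) = 1.8/2.8 ≈ 0.6429.
So K ~ Binomial(4, 1.8/2.8): P(K = 3) = C(4,3) · (1.8/2.8)^3 · (1/2.8)^1 ≈ 0.3795.

0.3795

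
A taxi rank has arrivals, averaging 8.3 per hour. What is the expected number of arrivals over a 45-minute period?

6.225

E[N] = λt = 8.3 × 0.75 = 6.225 (a 45-minute period = 0.75 hours).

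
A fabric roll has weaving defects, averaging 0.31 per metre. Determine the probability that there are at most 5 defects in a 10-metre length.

Over the interval, μ = 0.31 × 10 = 3.1 (a 10-metre length = 10 metres).
P(N ≤ 5) = Σ_{j=0}^{5} e^(−μ) μ^j/j! ≈ 0.9057.

0.9057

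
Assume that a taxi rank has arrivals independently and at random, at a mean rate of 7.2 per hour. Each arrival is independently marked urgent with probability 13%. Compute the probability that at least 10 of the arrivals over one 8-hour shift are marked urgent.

0.2222

Thinning: the arrivals that are marked urgent themselves form a Poisson process with rate 0.13 × 7.2 = 0.936 per hour.
Over the interval, μ = 0.936 × 8 = 7.488 (an 8-hour shift = 8 hours).
P(N ≥ 10) = 1 − P(N ≤ 9) ≈ 0.2222.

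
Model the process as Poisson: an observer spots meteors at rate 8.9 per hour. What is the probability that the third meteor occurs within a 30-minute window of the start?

0.8207

Over the interval, μ = 8.9 × 0.5 = 4.45 (a 30-minute window = 0.5 hours).
The third arrival falls in the interval iff at least 3 events occur there: P(S_3 ≤ t) = P(N ≥ 3) = 1 − P(N ≤ 2) ≈ 0.8207.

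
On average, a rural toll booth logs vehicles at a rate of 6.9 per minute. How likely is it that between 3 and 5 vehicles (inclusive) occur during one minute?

0.2817

With mean μ = 6.9 per minute,
P(3 ≤ N ≤ 5) = Σ_{j=3}^{5} e^(−6.9) · 6.9^j/j! ≈ 0.2817.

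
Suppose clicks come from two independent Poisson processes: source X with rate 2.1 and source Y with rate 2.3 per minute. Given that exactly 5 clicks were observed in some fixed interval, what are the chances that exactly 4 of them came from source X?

0.1356

Given the total, each event is independently from source X with probability p = λ_X/(λ_X+λ_Y) = 2.1/4.4 ≈ 0.4773.
So K ~ Binomial(5, 2.1/4.4): P(K = 4) = C(5,4) · (2.1/4.4)^4 · (2.3/4.4)^1 ≈ 0.1356.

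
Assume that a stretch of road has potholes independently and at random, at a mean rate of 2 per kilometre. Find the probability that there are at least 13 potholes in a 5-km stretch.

0.2084

Over the interval, μ = 2 × 5 = 10 (a 5-km stretch = 5 kilometres).
P(N ≥ 13) = 1 − P(N ≤ 12) = 1 − Σ_{j=0}^{12} e^(−μ) μ^j/j! ≈ 0.2084.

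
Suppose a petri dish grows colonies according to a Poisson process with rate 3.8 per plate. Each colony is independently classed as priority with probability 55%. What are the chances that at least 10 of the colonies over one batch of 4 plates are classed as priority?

0.3289

Thinning: the colonies that are classed as priority themselves form a Poisson process with rate 0.55 × 3.8 = 2.09 per plate.
Over the interval, μ = 2.09 × 4 = 8.36 (a batch of 4 plates = 4 plates).
P(N ≥ 10) = 1 − P(N ≤ 9) ≈ 0.3289.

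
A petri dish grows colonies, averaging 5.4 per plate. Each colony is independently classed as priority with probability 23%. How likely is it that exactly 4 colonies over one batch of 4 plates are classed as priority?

Thinning: the colonies that are classed as priority themselves form a Poisson process with rate 0.23 × 5.4 = 1.242 per plate.
Over the interval, μ = 1.242 × 4 = 4.968 (a batch of 4 plates = 4 plates).
P(N = 4) = e^(−4.968) · 4.968^4/4! ≈ 0.1766.

0.1766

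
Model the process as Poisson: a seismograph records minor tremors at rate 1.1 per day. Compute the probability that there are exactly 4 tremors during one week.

Over the interval, μ = 1.1 × 7 = 7.7 (a week = 7 days).
P(N = 4) = e^(−μ) μ^4/4! = e^(−7.7) · 7.7^4/24 ≈ 0.0663.

0.0663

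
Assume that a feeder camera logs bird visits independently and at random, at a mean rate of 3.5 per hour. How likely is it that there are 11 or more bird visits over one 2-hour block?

Over the interval, μ = 3.5 × 2 = 7 (a 2-hour block = 2 hours).
P(N ≥ 11) = 1 − P(N ≤ 10) = 1 − Σ_{j=0}^{10} e^(−μ) μ^j/j! ≈ 0.0985.

0.0985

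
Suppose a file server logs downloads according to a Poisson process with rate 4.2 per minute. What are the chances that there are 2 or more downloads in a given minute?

With mean μ = 4.2 per minute,
P(N ≥ 2) = 1 − P(N ≤ 1) = 1 − Σ_{j=0}^{1} e^(−μ) μ^j/j! ≈ 0.9220.

0.9220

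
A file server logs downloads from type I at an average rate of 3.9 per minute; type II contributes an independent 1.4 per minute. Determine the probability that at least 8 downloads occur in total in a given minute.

0.1665

Independent Poisson processes superpose: combined rate λ = 3.9 + 1.4 = 5.3 per minute.
So μ = 5.3.
P(N ≥ 8) = 1 − P(N ≤ 7) ≈ 0.1665.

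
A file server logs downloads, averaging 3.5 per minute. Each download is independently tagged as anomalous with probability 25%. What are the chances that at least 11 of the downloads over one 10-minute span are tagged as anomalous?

Thinning: the downloads that are tagged as anomalous themselves form a Poisson process with rate 0.25 × 3.5 = 0.875 per minute.
Over the interval, μ = 0.875 × 10 = 8.75 (a 10-minute span = 10 minutes).
P(N ≥ 11) = 1 − P(N ≤ 10) ≈ 0.2648.

0.2648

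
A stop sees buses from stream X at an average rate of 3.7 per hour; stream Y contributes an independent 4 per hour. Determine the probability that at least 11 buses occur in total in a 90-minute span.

Independent Poisson processes superpose: combined rate λ = 3.7 + 4 = 7.7 per hour.
Over the interval, μ = 7.7 × 1.5 = 11.55 (a 90-minute span = 1.5 hours).
P(N ≥ 11) = 1 − P(N ≤ 10) ≈ 0.6039.

0.6039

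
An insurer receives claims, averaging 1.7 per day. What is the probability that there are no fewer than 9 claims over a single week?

0.8383

Over the interval, μ = 1.7 × 7 = 11.9 (a week = 7 days).
P(N ≥ 9) = 1 − P(N ≤ 8) = 1 − Σ_{j=0}^{8} e^(−μ) μ^j/j! ≈ 0.8383.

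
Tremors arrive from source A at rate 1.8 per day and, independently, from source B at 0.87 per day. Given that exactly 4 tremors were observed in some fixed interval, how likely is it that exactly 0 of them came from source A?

0.0113

Given the total, each event is independently from source A with probability p = λ_A/(λ_A+λ_B) = 1.8/2.67 ≈ 0.6742.
So K ~ Binomial(4, 1.8/2.67): P(K = 0) = C(4,0) · (1.8/2.67)^0 · (0.87/2.67)^4 ≈ 0.0113.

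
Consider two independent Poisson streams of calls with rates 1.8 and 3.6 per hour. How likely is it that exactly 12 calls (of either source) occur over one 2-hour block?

Independent Poisson processes superpose: combined rate λ = 1.8 + 3.6 = 5.4 per hour.
Over the interval, μ = 5.4 × 2 = 10.8 (a 2-hour block = 2 hours).
P(N = 12) = e^(−10.8) · 10.8^12/12! ≈ 0.1072.

0.1072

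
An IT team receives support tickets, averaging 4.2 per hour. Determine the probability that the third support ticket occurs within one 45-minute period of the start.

Over the interval, μ = 4.2 × 0.75 = 3.15 (a 45-minute period = 0.75 hours).
The third arrival falls in the interval iff at least 3 events occur there: P(S_3 ≤ t) = P(N ≥ 3) = 1 − P(N ≤ 2) ≈ 0.6096.

0.6096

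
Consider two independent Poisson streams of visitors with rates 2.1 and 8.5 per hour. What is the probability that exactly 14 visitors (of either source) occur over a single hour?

Independent Poisson processes superpose: combined rate λ = 2.1 + 8.5 = 10.6 per hour.
So μ = 10.6.
P(N = 14) = e^(−10.6) · 10.6^14/14! ≈ 0.0646.

0.0646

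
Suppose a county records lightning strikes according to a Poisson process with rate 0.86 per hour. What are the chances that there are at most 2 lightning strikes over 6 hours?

0.1118

Over the interval, μ = 0.86 × 6 = 5.16 (6 hours).
P(N ≤ 2) = Σ_{j=0}^{2} e^(−μ) μ^j/j! ≈ 0.1118.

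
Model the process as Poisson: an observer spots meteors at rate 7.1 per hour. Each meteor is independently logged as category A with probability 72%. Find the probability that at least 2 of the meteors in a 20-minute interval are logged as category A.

Thinning: the meteors that are logged as category A themselves form a Poisson process with rate 0.72 × 7.1 = 5.112 per hour.
Over the interval, μ = 5.112 × 1/3 = 1.704 (a 20-minute interval = 1/3 hours).
P(N ≥ 2) = 1 − P(N ≤ 1) ≈ 0.5080.

0.5080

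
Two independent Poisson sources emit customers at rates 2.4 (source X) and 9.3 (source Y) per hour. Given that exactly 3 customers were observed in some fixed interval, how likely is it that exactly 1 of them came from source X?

Given the total, each event is independently from source X with probability p = λ_X/(λ_X+λ_Y) = 2.4/11.7 ≈ 0.2051.
So K ~ Binomial(3, 2.4/11.7): P(K = 1) = C(3,1) · (2.4/11.7)^1 · (9.3/11.7)^2 ≈ 0.3888.

0.3888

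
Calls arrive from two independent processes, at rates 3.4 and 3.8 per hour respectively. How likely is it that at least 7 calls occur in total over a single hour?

Independent Poisson processes superpose: combined rate λ = 3.4 + 3.8 = 7.2 per hour.
So μ = 7.2.
P(N ≥ 7) = 1 − P(N ≤ 6) ≈ 0.5796.

0.5796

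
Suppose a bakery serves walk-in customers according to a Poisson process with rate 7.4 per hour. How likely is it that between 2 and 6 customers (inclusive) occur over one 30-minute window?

Over the interval, μ = 7.4 × 0.5 = 3.7 (a 30-minute window = 0.5 hours).
P(2 ≤ N ≤ 6) = Σ_{j=2}^{6} e^(−3.7) · 3.7^j/j! ≈ 0.8020.

0.8020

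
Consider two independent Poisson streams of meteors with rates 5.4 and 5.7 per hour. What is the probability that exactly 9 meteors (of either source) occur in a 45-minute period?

0.1283

Independent Poisson processes superpose: combined rate λ = 5.4 + 5.7 = 11.1 per hour.
Over the interval, μ = 11.1 × 0.75 = 8.325 (a 45-minute period = 0.75 hours).
P(N = 9) = e^(−8.325) · 8.325^9/9! ≈ 0.1283.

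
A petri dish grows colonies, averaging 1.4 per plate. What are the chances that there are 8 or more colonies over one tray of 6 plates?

Over the interval, μ = 1.4 × 6 = 8.4 (a tray of 6 plates = 6 plates).
P(N ≥ 8) = 1 − P(N ≤ 7) = 1 − Σ_{j=0}^{7} e^(−μ) μ^j/j! ≈ 0.6013.

0.6013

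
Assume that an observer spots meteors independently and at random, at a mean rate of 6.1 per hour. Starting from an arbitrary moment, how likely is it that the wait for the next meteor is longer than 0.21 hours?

The wait for the next event is exponential with rate λ = 6.1 per hour.
P(T > 0.21) = e^(−λt) = e^(−6.1 × 0.21) = e^(−1.281) ≈ 0.2778.

0.2778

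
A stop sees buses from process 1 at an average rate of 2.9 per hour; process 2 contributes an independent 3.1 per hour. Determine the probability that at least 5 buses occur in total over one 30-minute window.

Independent Poisson processes superpose: combined rate λ = 2.9 + 3.1 = 6 per hour.
Over the interval, μ = 6 × 0.5 = 3 (a 30-minute window = 0.5 hours).
P(N ≥ 5) = 1 − P(N ≤ 4) ≈ 0.1847.

0.1847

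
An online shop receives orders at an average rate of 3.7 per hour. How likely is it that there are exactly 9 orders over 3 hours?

Over the interval, μ = 3.7 × 3 = 11.1 (3 hours).
P(N = 9) = e^(−μ) μ^9/9! = e^(−11.1) · 11.1^9/362880 ≈ 0.1065.

0.1065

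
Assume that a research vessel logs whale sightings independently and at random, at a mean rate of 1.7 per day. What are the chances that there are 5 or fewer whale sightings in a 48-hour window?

0.8705

Over the interval, μ = 1.7 × 2 = 3.4 (a 48-hour window = 2 days).
P(N ≤ 5) = Σ_{j=0}^{5} e^(−μ) μ^j/j! ≈ 0.8705.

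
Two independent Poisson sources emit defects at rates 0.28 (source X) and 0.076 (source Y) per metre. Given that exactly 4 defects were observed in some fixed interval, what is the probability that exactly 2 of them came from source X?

0.1692

Given the total, each event is independently from source X with probability p = λ_X/(λ_X+λ_Y) = 0.28/0.356 ≈ 0.7865.
So K ~ Binomial(4, 0.28/0.356): P(K = 2) = C(4,2) · (0.28/0.356)^2 · (0.076/0.356)^2 ≈ 0.1692.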